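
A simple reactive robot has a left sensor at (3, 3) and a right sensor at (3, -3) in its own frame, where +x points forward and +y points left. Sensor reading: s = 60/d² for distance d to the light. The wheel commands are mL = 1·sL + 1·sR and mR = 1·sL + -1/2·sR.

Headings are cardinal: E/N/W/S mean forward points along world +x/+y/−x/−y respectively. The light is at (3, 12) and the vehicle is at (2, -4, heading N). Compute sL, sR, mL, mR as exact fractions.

12/37 60/173 4296/6401 966/6401

left sensor world pos  = (-1, -1); dL² = 185
right sensor world pos = (5, -1); dR² = 173
sL = 60/185 = 12/37
sR = 60/173 = 60/173
mL = 1·sL + 1·sR = 4296/6401
mR = 1·sL + -1/2·sR = 966/6401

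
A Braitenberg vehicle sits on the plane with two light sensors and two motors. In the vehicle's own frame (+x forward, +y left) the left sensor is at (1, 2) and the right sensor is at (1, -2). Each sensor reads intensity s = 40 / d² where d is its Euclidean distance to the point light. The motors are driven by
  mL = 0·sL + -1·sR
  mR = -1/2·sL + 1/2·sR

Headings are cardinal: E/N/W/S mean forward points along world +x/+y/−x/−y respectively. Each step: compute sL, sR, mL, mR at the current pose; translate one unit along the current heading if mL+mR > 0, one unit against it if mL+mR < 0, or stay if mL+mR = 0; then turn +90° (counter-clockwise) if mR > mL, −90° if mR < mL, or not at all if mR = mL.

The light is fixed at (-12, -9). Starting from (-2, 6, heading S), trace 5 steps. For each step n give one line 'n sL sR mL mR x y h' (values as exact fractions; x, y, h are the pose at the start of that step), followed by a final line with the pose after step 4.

n=0: pose=(-2,6,S); sL=2/17, sR=2/13; mL=-2/13, mR=4/221; mL+mR=-30/221 → advance -1; mR−mL=38/221 → turn +1·90°
n=1: pose=(-2,7,E); sL=8/89, sR=40/317; mL=-40/317, mR=512/28213; mL+mR=-3048/28213 → advance -1; mR−mL=4072/28213 → turn +1·90°
n=2: pose=(-3,7,N); sL=20/169, sR=4/41; mL=-4/41, mR=-72/6929; mL+mR=-748/6929 → advance -1; mR−mL=604/6929 → turn +1·90°
n=3: pose=(-3,6,W); sL=40/233, sR=40/353; mL=-40/353, mR=-2400/82249; mL+mR=-11720/82249 → advance -1; mR−mL=6920/82249 → turn +1·90°
n=4: pose=(-2,6,S); sL=2/17, sR=2/13; mL=-2/13, mR=4/221; mL+mR=-30/221 → advance -1; mR−mL=38/221 → turn +1·90°

0 2/17 2/13 -2/13 4/221 -2 6 S
1 8/89 40/317 -40/317 512/28213 -2 7 E
2 20/169 4/41 -4/41 -72/6929 -3 7 N
3 40/233 40/353 -40/353 -2400/82249 -3 6 W
4 2/17 2/13 -2/13 4/221 -2 6 S
final -2 7 E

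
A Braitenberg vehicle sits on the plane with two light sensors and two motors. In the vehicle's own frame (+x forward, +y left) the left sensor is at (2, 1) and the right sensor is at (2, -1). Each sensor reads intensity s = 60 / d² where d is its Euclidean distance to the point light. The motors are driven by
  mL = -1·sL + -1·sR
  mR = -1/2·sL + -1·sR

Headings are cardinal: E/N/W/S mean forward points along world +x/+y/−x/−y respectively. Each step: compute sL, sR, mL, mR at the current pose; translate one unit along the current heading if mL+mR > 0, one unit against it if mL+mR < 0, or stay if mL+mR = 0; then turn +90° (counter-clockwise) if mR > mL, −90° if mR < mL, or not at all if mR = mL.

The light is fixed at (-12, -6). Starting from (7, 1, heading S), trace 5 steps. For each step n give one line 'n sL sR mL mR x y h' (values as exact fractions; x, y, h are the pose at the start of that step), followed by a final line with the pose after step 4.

0 12/85 60/349 -9288/29665 -7194/29665 7 1 S
1 10/87 6/49 -1012/4263 -767/4263 7 2 E
2 60/389 60/461 -51000/179329 -37170/179329 6 2 N
3 15/73 3/16 -459/1168 -339/1168 6 1 W
4 12/85 60/349 -9288/29665 -7194/29665 7 1 S
final 7 2 E

n=0: pose=(7,1,S); sL=12/85, sR=60/349; mL=-9288/29665, mR=-7194/29665; mL+mR=-16482/29665 → advance -1; mR−mL=6/85 → turn +1·90°
n=1: pose=(7,2,E); sL=10/87, sR=6/49; mL=-1012/4263, mR=-767/4263; mL+mR=-593/1421 → advance -1; mR−mL=5/87 → turn +1·90°
n=2: pose=(6,2,N); sL=60/389, sR=60/461; mL=-51000/179329, mR=-37170/179329; mL+mR=-88170/179329 → advance -1; mR−mL=30/389 → turn +1·90°
n=3: pose=(6,1,W); sL=15/73, sR=3/16; mL=-459/1168, mR=-339/1168; mL+mR=-399/584 → advance -1; mR−mL=15/146 → turn +1·90°
n=4: pose=(7,1,S); sL=12/85, sR=60/349; mL=-9288/29665, mR=-7194/29665; mL+mR=-16482/29665 → advance -1; mR−mL=6/85 → turn +1·90°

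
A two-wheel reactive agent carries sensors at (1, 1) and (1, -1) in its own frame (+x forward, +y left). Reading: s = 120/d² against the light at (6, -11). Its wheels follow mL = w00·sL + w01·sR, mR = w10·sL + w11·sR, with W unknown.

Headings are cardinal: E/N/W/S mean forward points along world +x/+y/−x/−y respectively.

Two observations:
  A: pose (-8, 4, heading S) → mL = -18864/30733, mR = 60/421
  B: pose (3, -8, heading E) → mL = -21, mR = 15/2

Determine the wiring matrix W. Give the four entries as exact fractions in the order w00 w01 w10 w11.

obs A: pose=(-8,4,S) → sL=24/73, sR=120/421, mL=-18864/30733, mR=60/421
obs B: pose=(3,-8,E) → sL=6, sR=15, mL=-21, mR=15/2
sensor matrix S = [[24/73, 120/421], [6, 15]]; det S = 99000/30733
solve [mL_A; mL_B] = S·[w00; w01] and [mR_A; mR_B] = S·[w10; w11]:
  w00 = -1, w01 = -1, w10 = 0, w11 = 1/2

-1 -1 0 1/2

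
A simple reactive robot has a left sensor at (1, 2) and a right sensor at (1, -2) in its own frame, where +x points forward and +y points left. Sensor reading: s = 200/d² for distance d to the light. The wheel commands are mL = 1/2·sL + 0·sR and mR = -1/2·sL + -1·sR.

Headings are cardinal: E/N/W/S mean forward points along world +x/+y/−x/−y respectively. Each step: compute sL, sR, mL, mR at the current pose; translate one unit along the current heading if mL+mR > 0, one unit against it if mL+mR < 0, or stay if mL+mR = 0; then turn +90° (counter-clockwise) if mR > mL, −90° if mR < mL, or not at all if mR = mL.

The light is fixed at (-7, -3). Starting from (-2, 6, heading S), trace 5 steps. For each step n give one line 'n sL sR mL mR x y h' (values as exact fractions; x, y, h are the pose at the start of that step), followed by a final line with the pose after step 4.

n=0: pose=(-2,6,S); sL=200/113, sR=200/73; mL=100/113, mR=-29900/8249; mL+mR=-200/73 → advance -1; mR−mL=-37200/8249 → turn -1·90°
n=1: pose=(-2,7,W); sL=5/2, sR=5/4; mL=5/4, mR=-5/2; mL+mR=-5/4 → advance -1; mR−mL=-15/4 → turn -1·90°
n=2: pose=(-1,7,N); sL=200/137, sR=40/37; mL=100/137, mR=-9180/5069; mL+mR=-40/37 → advance -1; mR−mL=-12880/5069 → turn -1·90°
n=3: pose=(-1,6,E); sL=20/17, sR=100/49; mL=10/17, mR=-2190/833; mL+mR=-100/49 → advance -1; mR−mL=-2680/833 → turn -1·90°
n=4: pose=(-2,6,S); sL=200/113, sR=200/73; mL=100/113, mR=-29900/8249; mL+mR=-200/73 → advance -1; mR−mL=-37200/8249 → turn -1·90°

0 200/113 200/73 100/113 -29900/8249 -2 6 S
1 5/2 5/4 5/4 -5/2 -2 7 W
2 200/137 40/37 100/137 -9180/5069 -1 7 N
3 20/17 100/49 10/17 -2190/833 -1 6 E
4 200/113 200/73 100/113 -29900/8249 -2 6 S
final -2 7 W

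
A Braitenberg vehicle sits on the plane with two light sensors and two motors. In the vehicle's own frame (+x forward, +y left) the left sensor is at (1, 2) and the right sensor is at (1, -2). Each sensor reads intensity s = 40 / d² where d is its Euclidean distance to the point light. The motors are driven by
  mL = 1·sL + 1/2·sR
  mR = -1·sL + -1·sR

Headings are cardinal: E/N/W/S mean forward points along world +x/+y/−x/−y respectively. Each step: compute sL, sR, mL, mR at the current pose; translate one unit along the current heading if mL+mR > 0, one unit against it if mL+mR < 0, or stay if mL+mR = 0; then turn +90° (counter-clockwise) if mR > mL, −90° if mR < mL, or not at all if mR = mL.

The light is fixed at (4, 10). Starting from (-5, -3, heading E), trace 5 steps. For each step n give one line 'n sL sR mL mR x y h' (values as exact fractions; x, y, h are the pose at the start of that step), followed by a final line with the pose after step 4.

0 8/37 40/289 3052/10693 -3792/10693 -5 -3 E
1 2/13 2/17 47/221 -60/221 -6 -3 S
2 40/317 40/221 15180/70057 -21520/70057 -6 -2 W
3 20/121 4/17 582/2057 -824/2057 -5 -2 N
4 8/37 40/289 3052/10693 -3792/10693 -5 -3 E
final -6 -3 S

n=0: pose=(-5,-3,E); sL=8/37, sR=40/289; mL=3052/10693, mR=-3792/10693; mL+mR=-20/289 → advance -1; mR−mL=-6844/10693 → turn -1·90°
n=1: pose=(-6,-3,S); sL=2/13, sR=2/17; mL=47/221, mR=-60/221; mL+mR=-1/17 → advance -1; mR−mL=-107/221 → turn -1·90°
n=2: pose=(-6,-2,W); sL=40/317, sR=40/221; mL=15180/70057, mR=-21520/70057; mL+mR=-20/221 → advance -1; mR−mL=-36700/70057 → turn -1·90°
n=3: pose=(-5,-2,N); sL=20/121, sR=4/17; mL=582/2057, mR=-824/2057; mL+mR=-2/17 → advance -1; mR−mL=-1406/2057 → turn -1·90°
n=4: pose=(-5,-3,E); sL=8/37, sR=40/289; mL=3052/10693, mR=-3792/10693; mL+mR=-20/289 → advance -1; mR−mL=-6844/10693 → turn -1·90°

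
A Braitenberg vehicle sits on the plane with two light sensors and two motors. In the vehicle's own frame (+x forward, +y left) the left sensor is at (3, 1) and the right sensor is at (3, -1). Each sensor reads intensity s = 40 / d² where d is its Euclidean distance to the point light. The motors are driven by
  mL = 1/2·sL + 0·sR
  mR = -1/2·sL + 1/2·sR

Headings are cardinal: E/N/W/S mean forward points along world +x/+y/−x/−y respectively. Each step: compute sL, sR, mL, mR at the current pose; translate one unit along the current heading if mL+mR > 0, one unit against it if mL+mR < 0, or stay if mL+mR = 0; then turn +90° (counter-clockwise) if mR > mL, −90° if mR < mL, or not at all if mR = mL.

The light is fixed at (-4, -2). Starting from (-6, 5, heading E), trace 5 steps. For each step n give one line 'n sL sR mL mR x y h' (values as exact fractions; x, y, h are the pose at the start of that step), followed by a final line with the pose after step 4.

0 8/13 40/37 4/13 112/481 -6 5 E
1 5/2 2 5/4 -1/4 -5 5 S
2 40/41 8/13 20/41 -96/533 -5 4 W
3 4/9 20/41 2/9 8/369 -6 4 N
4 8/13 40/37 4/13 112/481 -6 5 E
final -5 5 S

n=0: pose=(-6,5,E); sL=8/13, sR=40/37; mL=4/13, mR=112/481; mL+mR=20/37 → advance +1; mR−mL=-36/481 → turn -1·90°
n=1: pose=(-5,5,S); sL=5/2, sR=2; mL=5/4, mR=-1/4; mL+mR=1 → advance +1; mR−mL=-3/2 → turn -1·90°
n=2: pose=(-5,4,W); sL=40/41, sR=8/13; mL=20/41, mR=-96/533; mL+mR=4/13 → advance +1; mR−mL=-356/533 → turn -1·90°
n=3: pose=(-6,4,N); sL=4/9, sR=20/41; mL=2/9, mR=8/369; mL+mR=10/41 → advance +1; mR−mL=-74/369 → turn -1·90°
n=4: pose=(-6,5,E); sL=8/13, sR=40/37; mL=4/13, mR=112/481; mL+mR=20/37 → advance +1; mR−mL=-36/481 → turn -1·90°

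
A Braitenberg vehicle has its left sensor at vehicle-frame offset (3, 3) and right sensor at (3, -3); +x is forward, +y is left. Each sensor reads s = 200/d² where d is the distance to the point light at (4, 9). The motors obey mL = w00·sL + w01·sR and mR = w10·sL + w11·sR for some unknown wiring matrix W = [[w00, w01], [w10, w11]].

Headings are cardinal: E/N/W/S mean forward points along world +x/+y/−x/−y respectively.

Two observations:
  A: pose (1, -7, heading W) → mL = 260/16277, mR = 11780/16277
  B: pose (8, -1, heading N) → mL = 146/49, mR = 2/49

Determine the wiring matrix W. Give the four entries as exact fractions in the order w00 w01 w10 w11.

1 -1/2 -1/2 1

obs A: pose=(1,-7,W) → sL=200/397, sR=40/41, mL=260/16277, mR=11780/16277
obs B: pose=(8,-1,N) → sL=4, sR=100/49, mL=146/49, mR=2/49
sensor matrix S = [[200/397, 40/41], [4, 100/49]]; det S = -2292480/797573
solve [mL_A; mL_B] = S·[w00; w01] and [mR_A; mR_B] = S·[w10; w11]:
  w00 = 1, w01 = -1/2, w10 = -1/2, w11 = 1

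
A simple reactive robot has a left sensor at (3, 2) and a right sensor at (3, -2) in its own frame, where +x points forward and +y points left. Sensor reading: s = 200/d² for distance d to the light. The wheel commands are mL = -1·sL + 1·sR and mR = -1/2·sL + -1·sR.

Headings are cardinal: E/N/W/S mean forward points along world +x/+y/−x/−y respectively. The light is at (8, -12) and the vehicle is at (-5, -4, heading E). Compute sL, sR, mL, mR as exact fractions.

left sensor world pos  = (-2, -2); dL² = 200
right sensor world pos = (-2, -6); dR² = 136
sL = 200/200 = 1
sR = 200/136 = 25/17
mL = -1·sL + 1·sR = 8/17
mR = -1/2·sL + -1·sR = -67/34

1 25/17 8/17 -67/34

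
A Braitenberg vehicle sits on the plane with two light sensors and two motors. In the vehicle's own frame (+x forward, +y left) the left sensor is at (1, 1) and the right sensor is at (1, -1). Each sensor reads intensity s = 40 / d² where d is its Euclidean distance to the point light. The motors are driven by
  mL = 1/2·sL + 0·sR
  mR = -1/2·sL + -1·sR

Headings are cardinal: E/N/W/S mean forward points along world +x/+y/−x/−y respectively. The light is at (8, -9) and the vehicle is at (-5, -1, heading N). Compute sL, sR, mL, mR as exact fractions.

left sensor world pos  = (-6, 0); dL² = 277
right sensor world pos = (-4, 0); dR² = 225
sL = 40/277 = 40/277
sR = 40/225 = 8/45
mL = 1/2·sL + 0·sR = 20/277
mR = -1/2·sL + -1·sR = -3116/12465

40/277 8/45 20/277 -3116/12465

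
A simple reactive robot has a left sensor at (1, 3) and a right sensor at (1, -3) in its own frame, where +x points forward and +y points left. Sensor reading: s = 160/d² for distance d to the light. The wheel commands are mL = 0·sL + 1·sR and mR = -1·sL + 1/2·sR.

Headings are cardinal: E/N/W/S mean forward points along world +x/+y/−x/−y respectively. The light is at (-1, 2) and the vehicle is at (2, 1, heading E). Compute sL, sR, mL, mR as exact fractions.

8 5 5 -11/2

left sensor world pos  = (3, 4); dL² = 20
right sensor world pos = (3, -2); dR² = 32
sL = 160/20 = 8
sR = 160/32 = 5
mL = 0·sL + 1·sR = 5
mR = -1·sL + 1/2·sR = -11/2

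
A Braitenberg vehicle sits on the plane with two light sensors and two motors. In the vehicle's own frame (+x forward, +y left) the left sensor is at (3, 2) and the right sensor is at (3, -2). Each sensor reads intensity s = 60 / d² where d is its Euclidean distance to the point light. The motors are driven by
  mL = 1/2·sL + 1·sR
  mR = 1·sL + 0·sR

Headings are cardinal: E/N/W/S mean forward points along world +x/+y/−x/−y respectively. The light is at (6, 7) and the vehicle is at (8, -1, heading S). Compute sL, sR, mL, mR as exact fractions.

left sensor world pos  = (10, -4); dL² = 137
right sensor world pos = (6, -4); dR² = 121
sL = 60/137 = 60/137
sR = 60/121 = 60/121
mL = 1/2·sL + 1·sR = 11850/16577
mR = 1·sL + 0·sR = 60/137

60/137 60/121 11850/16577 60/137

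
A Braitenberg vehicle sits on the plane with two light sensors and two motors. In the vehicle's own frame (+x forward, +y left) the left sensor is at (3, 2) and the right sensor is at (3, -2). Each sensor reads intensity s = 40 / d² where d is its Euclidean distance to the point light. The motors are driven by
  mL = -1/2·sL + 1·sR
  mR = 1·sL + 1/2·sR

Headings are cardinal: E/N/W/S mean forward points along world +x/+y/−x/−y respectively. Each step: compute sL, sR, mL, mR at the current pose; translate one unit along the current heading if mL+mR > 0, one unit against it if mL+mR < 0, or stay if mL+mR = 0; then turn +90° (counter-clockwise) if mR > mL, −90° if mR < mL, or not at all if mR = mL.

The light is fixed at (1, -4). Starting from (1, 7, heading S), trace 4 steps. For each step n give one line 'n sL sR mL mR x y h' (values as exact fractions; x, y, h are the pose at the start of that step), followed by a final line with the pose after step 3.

n=0: pose=(1,7,S); sL=10/17, sR=10/17; mL=5/17, mR=15/17; mL+mR=20/17 → advance +1; mR−mL=10/17 → turn +1·90°
n=1: pose=(1,6,E); sL=40/153, sR=40/73; mL=4660/11169, mR=5980/11169; mL+mR=10640/11169 → advance +1; mR−mL=440/3723 → turn +1·90°
n=2: pose=(2,6,N); sL=4/17, sR=20/89; mL=162/1513, mR=526/1513; mL+mR=688/1513 → advance +1; mR−mL=364/1513 → turn +1·90°
n=3: pose=(2,7,W); sL=8/17, sR=40/173; mL=-12/2941, mR=1724/2941; mL+mR=1712/2941 → advance +1; mR−mL=1736/2941 → turn +1·90°

0 10/17 10/17 5/17 15/17 1 7 S
1 40/153 40/73 4660/11169 5980/11169 1 6 E
2 4/17 20/89 162/1513 526/1513 2 6 N
3 8/17 40/173 -12/2941 1724/2941 2 7 W
final 1 7 S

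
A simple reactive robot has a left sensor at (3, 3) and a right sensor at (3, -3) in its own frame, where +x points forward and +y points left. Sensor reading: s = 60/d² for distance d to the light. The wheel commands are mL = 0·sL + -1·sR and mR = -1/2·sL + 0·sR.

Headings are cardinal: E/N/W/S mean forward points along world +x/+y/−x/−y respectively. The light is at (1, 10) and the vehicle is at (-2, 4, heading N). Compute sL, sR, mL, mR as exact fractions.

4/3 20/3 -20/3 -2/3

left sensor world pos  = (-5, 7); dL² = 45
right sensor world pos = (1, 7); dR² = 9
sL = 60/45 = 4/3
sR = 60/9 = 20/3
mL = 0·sL + -1·sR = -20/3
mR = -1/2·sL + 0·sR = -2/3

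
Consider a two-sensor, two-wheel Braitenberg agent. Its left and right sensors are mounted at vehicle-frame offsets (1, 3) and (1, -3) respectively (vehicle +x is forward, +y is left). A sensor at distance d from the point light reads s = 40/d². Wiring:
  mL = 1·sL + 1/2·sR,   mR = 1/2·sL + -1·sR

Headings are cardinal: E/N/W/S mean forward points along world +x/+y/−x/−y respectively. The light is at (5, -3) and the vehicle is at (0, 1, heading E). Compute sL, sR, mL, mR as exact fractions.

8/13 40/17 396/221 -452/221

left sensor world pos  = (1, 4); dL² = 65
right sensor world pos = (1, -2); dR² = 17
sL = 40/65 = 8/13
sR = 40/17 = 40/17
mL = 1·sL + 1/2·sR = 396/221
mR = 1/2·sL + -1·sR = -452/221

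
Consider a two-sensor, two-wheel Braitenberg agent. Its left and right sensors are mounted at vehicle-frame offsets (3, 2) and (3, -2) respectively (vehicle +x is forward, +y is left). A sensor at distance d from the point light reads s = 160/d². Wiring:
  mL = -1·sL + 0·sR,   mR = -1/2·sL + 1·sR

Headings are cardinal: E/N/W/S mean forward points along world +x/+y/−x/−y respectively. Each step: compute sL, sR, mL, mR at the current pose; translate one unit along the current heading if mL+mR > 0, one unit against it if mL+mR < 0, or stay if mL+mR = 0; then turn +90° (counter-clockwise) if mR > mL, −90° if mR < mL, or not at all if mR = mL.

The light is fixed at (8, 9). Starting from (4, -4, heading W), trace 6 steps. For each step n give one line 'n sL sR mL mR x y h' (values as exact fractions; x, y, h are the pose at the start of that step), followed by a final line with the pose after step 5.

n=0: pose=(4,-4,W); sL=80/137, sR=16/17; mL=-80/137, mR=1512/2329; mL+mR=152/2329 → advance +1; mR−mL=2872/2329 → turn +1·90°
n=1: pose=(3,-4,S); sL=32/53, sR=32/61; mL=-32/53, mR=720/3233; mL+mR=-1232/3233 → advance -1; mR−mL=2672/3233 → turn +1·90°
n=2: pose=(3,-3,E); sL=20/13, sR=4/5; mL=-20/13, mR=2/65; mL+mR=-98/65 → advance -1; mR−mL=102/65 → turn +1·90°
n=3: pose=(2,-3,N); sL=32/29, sR=160/97; mL=-32/29, mR=3088/2813; mL+mR=-16/2813 → advance -1; mR−mL=6192/2813 → turn +1·90°
n=4: pose=(2,-4,W); sL=80/153, sR=80/101; mL=-80/153, mR=8200/15453; mL+mR=40/5151 → advance +1; mR−mL=16280/15453 → turn +1·90°
n=5: pose=(1,-4,S); sL=160/281, sR=160/337; mL=-160/281, mR=18000/94697; mL+mR=-35920/94697 → advance -1; mR−mL=71920/94697 → turn +1·90°

0 80/137 16/17 -80/137 1512/2329 4 -4 W
1 32/53 32/61 -32/53 720/3233 3 -4 S
2 20/13 4/5 -20/13 2/65 3 -3 E
3 32/29 160/97 -32/29 3088/2813 2 -3 N
4 80/153 80/101 -80/153 8200/15453 2 -4 W
5 160/281 160/337 -160/281 18000/94697 1 -4 S
final 1 -3 E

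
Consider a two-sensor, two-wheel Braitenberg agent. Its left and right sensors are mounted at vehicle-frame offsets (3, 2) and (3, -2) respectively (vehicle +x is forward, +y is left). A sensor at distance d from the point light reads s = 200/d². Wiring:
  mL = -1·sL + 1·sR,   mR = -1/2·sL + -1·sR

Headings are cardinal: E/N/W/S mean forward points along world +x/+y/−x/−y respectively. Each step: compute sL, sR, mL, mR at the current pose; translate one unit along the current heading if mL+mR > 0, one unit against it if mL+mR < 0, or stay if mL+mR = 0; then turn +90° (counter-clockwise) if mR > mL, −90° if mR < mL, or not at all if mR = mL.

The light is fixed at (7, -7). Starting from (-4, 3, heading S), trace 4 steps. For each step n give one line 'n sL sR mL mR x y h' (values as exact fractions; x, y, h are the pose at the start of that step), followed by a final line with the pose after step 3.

n=0: pose=(-4,3,S); sL=20/13, sR=100/109; mL=-880/1417, mR=-2390/1417; mL+mR=-30/13 → advance -1; mR−mL=-1510/1417 → turn -1·90°
n=1: pose=(-4,4,W); sL=200/277, sR=40/73; mL=-3520/20221, mR=-18380/20221; mL+mR=-300/277 → advance -1; mR−mL=-14860/20221 → turn -1·90°
n=2: pose=(-3,4,N); sL=10/17, sR=10/13; mL=40/221, mR=-235/221; mL+mR=-15/17 → advance -1; mR−mL=-275/221 → turn -1·90°
n=3: pose=(-3,3,E); sL=200/193, sR=200/113; mL=16000/21809, mR=-49900/21809; mL+mR=-300/193 → advance -1; mR−mL=-65900/21809 → turn -1·90°

0 20/13 100/109 -880/1417 -2390/1417 -4 3 S
1 200/277 40/73 -3520/20221 -18380/20221 -4 4 W
2 10/17 10/13 40/221 -235/221 -3 4 N
3 200/193 200/113 16000/21809 -49900/21809 -3 3 E
final -4 3 S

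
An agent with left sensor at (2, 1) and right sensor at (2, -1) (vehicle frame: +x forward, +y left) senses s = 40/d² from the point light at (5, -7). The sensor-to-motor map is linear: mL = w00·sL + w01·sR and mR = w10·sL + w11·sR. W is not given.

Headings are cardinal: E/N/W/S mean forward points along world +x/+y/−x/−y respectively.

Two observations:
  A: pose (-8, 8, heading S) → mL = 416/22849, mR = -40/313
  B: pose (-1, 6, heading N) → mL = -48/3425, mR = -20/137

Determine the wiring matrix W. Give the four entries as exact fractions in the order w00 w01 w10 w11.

obs A: pose=(-8,8,S) → sL=40/313, sR=8/73, mL=416/22849, mR=-40/313
obs B: pose=(-1,6,N) → sL=20/137, sR=4/25, mL=-48/3425, mR=-20/137
sensor matrix S = [[40/313, 8/73], [20/137, 4/25]]; det S = 69632/15651565
solve [mL_A; mL_B] = S·[w00; w01] and [mR_A; mR_B] = S·[w10; w11]:
  w00 = 1, w01 = -1, w10 = -1, w11 = 0

1 -1 -1 0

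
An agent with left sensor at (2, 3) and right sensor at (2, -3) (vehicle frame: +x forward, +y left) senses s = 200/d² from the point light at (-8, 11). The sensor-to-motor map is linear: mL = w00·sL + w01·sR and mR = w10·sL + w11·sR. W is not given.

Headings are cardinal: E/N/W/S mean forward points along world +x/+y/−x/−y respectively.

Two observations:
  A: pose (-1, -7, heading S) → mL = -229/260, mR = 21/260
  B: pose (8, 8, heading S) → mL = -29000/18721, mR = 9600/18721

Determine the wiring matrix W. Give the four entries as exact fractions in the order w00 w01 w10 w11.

-1 -1 -1 1

obs A: pose=(-1,-7,S) → sL=2/5, sR=25/52, mL=-229/260, mR=21/260
obs B: pose=(8,8,S) → sL=100/193, sR=100/97, mL=-29000/18721, mR=9600/18721
sensor matrix S = [[2/5, 25/52], [100/193, 100/97]]; det S = 39735/243373
solve [mL_A; mL_B] = S·[w00; w01] and [mR_A; mR_B] = S·[w10; w11]:
  w00 = -1, w01 = -1, w10 = -1, w11 = 1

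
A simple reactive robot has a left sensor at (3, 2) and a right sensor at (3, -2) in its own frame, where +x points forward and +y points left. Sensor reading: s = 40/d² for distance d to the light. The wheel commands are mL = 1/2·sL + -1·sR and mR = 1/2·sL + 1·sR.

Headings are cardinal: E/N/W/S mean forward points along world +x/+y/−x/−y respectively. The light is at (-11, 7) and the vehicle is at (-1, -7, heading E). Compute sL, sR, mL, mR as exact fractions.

left sensor world pos  = (2, -5); dL² = 313
right sensor world pos = (2, -9); dR² = 425
sL = 40/313 = 40/313
sR = 40/425 = 8/85
mL = 1/2·sL + -1·sR = -804/26605
mR = 1/2·sL + 1·sR = 4204/26605

40/313 8/85 -804/26605 4204/26605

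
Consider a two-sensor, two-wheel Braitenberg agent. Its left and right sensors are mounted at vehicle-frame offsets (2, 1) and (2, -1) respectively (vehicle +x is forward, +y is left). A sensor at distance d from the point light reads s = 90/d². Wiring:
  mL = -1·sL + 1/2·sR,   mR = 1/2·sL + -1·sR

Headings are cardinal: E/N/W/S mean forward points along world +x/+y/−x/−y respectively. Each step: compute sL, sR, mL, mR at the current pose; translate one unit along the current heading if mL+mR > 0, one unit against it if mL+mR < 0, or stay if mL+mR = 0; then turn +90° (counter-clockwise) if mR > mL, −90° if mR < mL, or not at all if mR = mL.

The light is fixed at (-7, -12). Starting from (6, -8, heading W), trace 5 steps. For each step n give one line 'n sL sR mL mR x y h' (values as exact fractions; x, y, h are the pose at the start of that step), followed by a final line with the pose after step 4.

n=0: pose=(6,-8,W); sL=9/13, sR=45/73; mL=-729/1898, mR=-513/1898; mL+mR=-621/949 → advance -1; mR−mL=108/949 → turn +1·90°
n=1: pose=(7,-8,S); sL=90/229, sR=90/173; mL=-5265/39617, mR=-12825/39617; mL+mR=-18090/39617 → advance -1; mR−mL=-7560/39617 → turn -1·90°
n=2: pose=(7,-7,W); sL=9/16, sR=1/2; mL=-5/16, mR=-7/32; mL+mR=-17/32 → advance -1; mR−mL=3/32 → turn +1·90°
n=3: pose=(8,-7,S); sL=18/53, sR=18/41; mL=-261/2173, mR=-585/2173; mL+mR=-846/2173 → advance -1; mR−mL=-324/2173 → turn -1·90°
n=4: pose=(8,-6,W); sL=45/97, sR=45/109; mL=-5445/21146, mR=-3825/21146; mL+mR=-4635/10573 → advance -1; mR−mL=810/10573 → turn +1·90°

0 9/13 45/73 -729/1898 -513/1898 6 -8 W
1 90/229 90/173 -5265/39617 -12825/39617 7 -8 S
2 9/16 1/2 -5/16 -7/32 7 -7 W
3 18/53 18/41 -261/2173 -585/2173 8 -7 S
4 45/97 45/109 -5445/21146 -3825/21146 8 -6 W
final 9 -6 S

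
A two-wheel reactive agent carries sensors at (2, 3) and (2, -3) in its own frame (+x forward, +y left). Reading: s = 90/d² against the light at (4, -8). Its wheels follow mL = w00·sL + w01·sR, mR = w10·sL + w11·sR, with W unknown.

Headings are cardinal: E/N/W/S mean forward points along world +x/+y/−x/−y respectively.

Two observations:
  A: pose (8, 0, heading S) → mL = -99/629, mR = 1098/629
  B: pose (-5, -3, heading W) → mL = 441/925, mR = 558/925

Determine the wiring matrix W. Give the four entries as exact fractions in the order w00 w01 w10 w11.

obs A: pose=(8,0,S) → sL=18/17, sR=90/37, mL=-99/629, mR=1098/629
obs B: pose=(-5,-3,W) → sL=18/25, sR=18/37, mL=441/925, mR=558/925
sensor matrix S = [[18/17, 90/37], [18/25, 18/37]]; det S = -3888/3145
solve [mL_A; mL_B] = S·[w00; w01] and [mR_A; mR_B] = S·[w10; w11]:
  w00 = 1, w01 = -1/2, w10 = 1/2, w11 = 1/2

1 -1/2 1/2 1/2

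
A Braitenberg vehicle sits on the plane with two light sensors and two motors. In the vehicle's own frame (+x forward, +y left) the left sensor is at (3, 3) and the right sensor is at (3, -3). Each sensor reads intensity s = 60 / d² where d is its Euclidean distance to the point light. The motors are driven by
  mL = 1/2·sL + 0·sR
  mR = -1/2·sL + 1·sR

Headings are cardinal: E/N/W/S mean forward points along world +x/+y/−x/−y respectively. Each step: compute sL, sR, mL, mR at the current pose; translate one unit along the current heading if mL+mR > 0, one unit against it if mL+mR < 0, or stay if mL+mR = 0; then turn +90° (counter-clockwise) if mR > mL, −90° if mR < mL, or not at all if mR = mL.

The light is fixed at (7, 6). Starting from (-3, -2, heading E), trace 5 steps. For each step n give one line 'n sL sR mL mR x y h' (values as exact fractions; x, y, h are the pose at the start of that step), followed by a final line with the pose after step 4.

n=0: pose=(-3,-2,E); sL=30/37, sR=6/17; mL=15/37, mR=-33/629; mL+mR=6/17 → advance +1; mR−mL=-288/629 → turn -1·90°
n=1: pose=(-2,-2,S); sL=60/157, sR=12/53; mL=30/157, mR=294/8321; mL+mR=12/53 → advance +1; mR−mL=-1296/8321 → turn -1·90°
n=2: pose=(-2,-3,W); sL=5/24, sR=1/3; mL=5/48, mR=11/48; mL+mR=1/3 → advance +1; mR−mL=1/8 → turn +1·90°
n=3: pose=(-3,-3,S); sL=60/193, sR=60/313; mL=30/193, mR=2190/60409; mL+mR=60/313 → advance +1; mR−mL=-7200/60409 → turn -1·90°
n=4: pose=(-3,-4,W); sL=30/169, sR=30/109; mL=15/169, mR=3435/18421; mL+mR=30/109 → advance +1; mR−mL=1800/18421 → turn +1·90°

0 30/37 6/17 15/37 -33/629 -3 -2 E
1 60/157 12/53 30/157 294/8321 -2 -2 S
2 5/24 1/3 5/48 11/48 -2 -3 W
3 60/193 60/313 30/193 2190/60409 -3 -3 S
4 30/169 30/109 15/169 3435/18421 -3 -4 W
final -4 -4 S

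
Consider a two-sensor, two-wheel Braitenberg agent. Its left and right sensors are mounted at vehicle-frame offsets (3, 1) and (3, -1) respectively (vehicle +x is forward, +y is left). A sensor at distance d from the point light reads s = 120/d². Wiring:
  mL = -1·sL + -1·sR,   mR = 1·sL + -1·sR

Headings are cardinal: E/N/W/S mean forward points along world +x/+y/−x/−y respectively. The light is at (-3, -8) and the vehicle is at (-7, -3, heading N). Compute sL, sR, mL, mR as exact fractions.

left sensor world pos  = (-8, 0); dL² = 89
right sensor world pos = (-6, 0); dR² = 73
sL = 120/89 = 120/89
sR = 120/73 = 120/73
mL = -1·sL + -1·sR = -19440/6497
mR = 1·sL + -1·sR = -1920/6497

120/89 120/73 -19440/6497 -1920/6497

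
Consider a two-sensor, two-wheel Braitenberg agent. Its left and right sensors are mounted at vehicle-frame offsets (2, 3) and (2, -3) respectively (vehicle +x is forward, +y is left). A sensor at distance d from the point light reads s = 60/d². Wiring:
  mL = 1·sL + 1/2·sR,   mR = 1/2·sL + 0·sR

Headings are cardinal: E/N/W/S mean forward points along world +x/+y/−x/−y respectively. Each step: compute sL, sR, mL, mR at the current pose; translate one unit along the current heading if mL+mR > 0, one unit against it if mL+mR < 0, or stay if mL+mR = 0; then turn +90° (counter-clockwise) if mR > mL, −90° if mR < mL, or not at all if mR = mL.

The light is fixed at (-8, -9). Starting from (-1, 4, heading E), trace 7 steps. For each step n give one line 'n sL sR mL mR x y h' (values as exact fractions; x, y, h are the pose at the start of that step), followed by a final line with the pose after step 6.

n=0: pose=(-1,4,E); sL=60/337, sR=60/181; mL=20970/60997, mR=30/337; mL+mR=26400/60997 → advance +1; mR−mL=-15540/60997 → turn -1·90°
n=1: pose=(0,4,S); sL=30/121, sR=30/73; mL=4005/8833, mR=15/121; mL+mR=5100/8833 → advance +1; mR−mL=-2910/8833 → turn -1·90°
n=2: pose=(0,3,W); sL=20/39, sR=20/87; mL=710/1131, mR=10/39; mL+mR=1000/1131 → advance +1; mR−mL=-140/377 → turn -1·90°
n=3: pose=(-1,3,N); sL=15/53, sR=15/74; mL=3015/7844, mR=15/106; mL+mR=4125/7844 → advance +1; mR−mL=-1905/7844 → turn -1·90°
n=4: pose=(-1,4,E); sL=60/337, sR=60/181; mL=20970/60997, mR=30/337; mL+mR=26400/60997 → advance +1; mR−mL=-15540/60997 → turn -1·90°
n=5: pose=(0,4,S); sL=30/121, sR=30/73; mL=4005/8833, mR=15/121; mL+mR=5100/8833 → advance +1; mR−mL=-2910/8833 → turn -1·90°
n=6: pose=(0,3,W); sL=20/39, sR=20/87; mL=710/1131, mR=10/39; mL+mR=1000/1131 → advance +1; mR−mL=-140/377 → turn -1·90°

0 60/337 60/181 20970/60997 30/337 -1 4 E
1 30/121 30/73 4005/8833 15/121 0 4 S
2 20/39 20/87 710/1131 10/39 0 3 W
3 15/53 15/74 3015/7844 15/106 -1 3 N
4 60/337 60/181 20970/60997 30/337 -1 4 E
5 30/121 30/73 4005/8833 15/121 0 4 S
6 20/39 20/87 710/1131 10/39 0 3 W
final -1 3 N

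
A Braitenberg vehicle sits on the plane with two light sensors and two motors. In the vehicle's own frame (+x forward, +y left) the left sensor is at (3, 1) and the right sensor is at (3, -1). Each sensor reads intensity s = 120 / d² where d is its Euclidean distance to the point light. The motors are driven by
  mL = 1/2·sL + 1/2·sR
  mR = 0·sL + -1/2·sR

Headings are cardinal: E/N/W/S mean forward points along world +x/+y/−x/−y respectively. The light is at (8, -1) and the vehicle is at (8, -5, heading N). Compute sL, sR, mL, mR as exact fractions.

60 60 60 -30

left sensor world pos  = (7, -2); dL² = 2
right sensor world pos = (9, -2); dR² = 2
sL = 120/2 = 60
sR = 120/2 = 60
mL = 1/2·sL + 1/2·sR = 60
mR = 0·sL + -1/2·sR = -30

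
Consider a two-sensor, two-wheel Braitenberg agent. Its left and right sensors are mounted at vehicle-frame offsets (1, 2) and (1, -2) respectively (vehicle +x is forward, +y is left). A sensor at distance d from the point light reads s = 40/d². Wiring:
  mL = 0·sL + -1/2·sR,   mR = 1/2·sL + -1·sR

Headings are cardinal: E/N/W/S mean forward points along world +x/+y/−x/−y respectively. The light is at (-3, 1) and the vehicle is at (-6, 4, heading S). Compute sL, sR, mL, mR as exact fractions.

8 40/29 -20/29 76/29

left sensor world pos  = (-4, 3); dL² = 5
right sensor world pos = (-8, 3); dR² = 29
sL = 40/5 = 8
sR = 40/29 = 40/29
mL = 0·sL + -1/2·sR = -20/29
mR = 1/2·sL + -1·sR = 76/29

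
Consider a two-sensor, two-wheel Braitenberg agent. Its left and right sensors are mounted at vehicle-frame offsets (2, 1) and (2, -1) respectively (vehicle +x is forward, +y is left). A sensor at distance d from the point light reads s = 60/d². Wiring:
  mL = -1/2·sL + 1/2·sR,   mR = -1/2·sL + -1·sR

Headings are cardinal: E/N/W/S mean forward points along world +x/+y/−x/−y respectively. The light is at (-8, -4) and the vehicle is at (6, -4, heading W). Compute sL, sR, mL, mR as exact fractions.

left sensor world pos  = (4, -5); dL² = 145
right sensor world pos = (4, -3); dR² = 145
sL = 60/145 = 12/29
sR = 60/145 = 12/29
mL = -1/2·sL + 1/2·sR = 0
mR = -1/2·sL + -1·sR = -18/29

12/29 12/29 0 -18/29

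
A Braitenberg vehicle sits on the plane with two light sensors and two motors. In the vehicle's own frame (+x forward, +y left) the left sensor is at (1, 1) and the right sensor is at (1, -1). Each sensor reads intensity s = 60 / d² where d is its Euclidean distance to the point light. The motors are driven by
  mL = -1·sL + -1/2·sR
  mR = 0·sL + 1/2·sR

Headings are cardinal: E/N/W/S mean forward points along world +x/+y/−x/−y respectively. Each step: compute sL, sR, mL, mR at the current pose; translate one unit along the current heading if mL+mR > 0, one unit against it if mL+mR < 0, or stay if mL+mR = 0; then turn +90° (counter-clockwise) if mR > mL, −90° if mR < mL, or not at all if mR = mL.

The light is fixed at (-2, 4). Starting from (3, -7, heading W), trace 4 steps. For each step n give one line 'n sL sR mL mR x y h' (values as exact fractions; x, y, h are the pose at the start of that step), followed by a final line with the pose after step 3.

0 3/8 15/29 -147/232 15/58 3 -7 W
1 60/193 60/169 -15930/32617 30/169 4 -7 S
2 6/13 6/17 -141/221 3/17 4 -6 E
3 60/97 20/39 -3310/3783 10/39 3 -6 N
final 3 -7 W

n=0: pose=(3,-7,W); sL=3/8, sR=15/29; mL=-147/232, mR=15/58; mL+mR=-3/8 → advance -1; mR−mL=207/232 → turn +1·90°
n=1: pose=(4,-7,S); sL=60/193, sR=60/169; mL=-15930/32617, mR=30/169; mL+mR=-60/193 → advance -1; mR−mL=21720/32617 → turn +1·90°
n=2: pose=(4,-6,E); sL=6/13, sR=6/17; mL=-141/221, mR=3/17; mL+mR=-6/13 → advance -1; mR−mL=180/221 → turn +1·90°
n=3: pose=(3,-6,N); sL=60/97, sR=20/39; mL=-3310/3783, mR=10/39; mL+mR=-60/97 → advance -1; mR−mL=4280/3783 → turn +1·90°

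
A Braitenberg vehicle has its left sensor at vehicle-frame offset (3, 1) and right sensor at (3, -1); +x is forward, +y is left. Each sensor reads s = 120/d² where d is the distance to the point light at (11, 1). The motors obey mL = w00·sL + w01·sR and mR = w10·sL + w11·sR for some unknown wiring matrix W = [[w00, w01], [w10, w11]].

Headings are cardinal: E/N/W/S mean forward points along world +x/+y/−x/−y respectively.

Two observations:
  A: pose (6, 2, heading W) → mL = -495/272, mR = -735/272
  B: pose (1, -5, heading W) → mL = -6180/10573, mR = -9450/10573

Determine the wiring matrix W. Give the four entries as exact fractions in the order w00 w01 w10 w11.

-1/2 -1/2 -1/2 -1

obs A: pose=(6,2,W) → sL=15/8, sR=30/17, mL=-495/272, mR=-735/272
obs B: pose=(1,-5,W) → sL=60/109, sR=60/97, mL=-6180/10573, mR=-9450/10573
sensor matrix S = [[15/8, 30/17], [60/109, 60/97]]; det S = 67725/359482
solve [mL_A; mL_B] = S·[w00; w01] and [mR_A; mR_B] = S·[w10; w11]:
  w00 = -1/2, w01 = -1/2, w10 = -1/2, w11 = -1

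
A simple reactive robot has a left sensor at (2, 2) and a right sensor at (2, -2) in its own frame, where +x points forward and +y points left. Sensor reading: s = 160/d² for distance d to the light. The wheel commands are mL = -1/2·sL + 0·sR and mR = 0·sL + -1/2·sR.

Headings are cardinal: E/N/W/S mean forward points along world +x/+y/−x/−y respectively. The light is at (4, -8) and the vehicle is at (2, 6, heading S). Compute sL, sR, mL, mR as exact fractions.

left sensor world pos  = (4, 4); dL² = 144
right sensor world pos = (0, 4); dR² = 160
sL = 160/144 = 10/9
sR = 160/160 = 1
mL = -1/2·sL + 0·sR = -5/9
mR = 0·sL + -1/2·sR = -1/2

10/9 1 -5/9 -1/2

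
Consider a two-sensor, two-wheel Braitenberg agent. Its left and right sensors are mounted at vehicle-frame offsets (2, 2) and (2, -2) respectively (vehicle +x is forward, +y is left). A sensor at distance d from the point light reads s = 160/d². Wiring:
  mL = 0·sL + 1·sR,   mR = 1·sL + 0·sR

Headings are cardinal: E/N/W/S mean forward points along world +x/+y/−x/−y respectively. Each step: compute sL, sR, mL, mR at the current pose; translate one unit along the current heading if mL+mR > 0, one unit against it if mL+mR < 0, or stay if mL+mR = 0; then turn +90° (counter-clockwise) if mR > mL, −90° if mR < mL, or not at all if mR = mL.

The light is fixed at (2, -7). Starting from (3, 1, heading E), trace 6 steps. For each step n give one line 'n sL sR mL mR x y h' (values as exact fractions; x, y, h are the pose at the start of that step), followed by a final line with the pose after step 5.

n=0: pose=(3,1,E); sL=160/109, sR=32/9; mL=32/9, mR=160/109; mL+mR=4928/981 → advance +1; mR−mL=-2048/981 → turn -1·90°
n=1: pose=(4,1,S); sL=40/13, sR=40/9; mL=40/9, mR=40/13; mL+mR=880/117 → advance +1; mR−mL=-160/117 → turn -1·90°
n=2: pose=(4,0,W); sL=32/5, sR=160/81; mL=160/81, mR=32/5; mL+mR=3392/405 → advance +1; mR−mL=1792/405 → turn +1·90°
n=3: pose=(3,0,S); sL=80/17, sR=80/13; mL=80/13, mR=80/17; mL+mR=2400/221 → advance +1; mR−mL=-320/221 → turn -1·90°
n=4: pose=(3,-1,W); sL=160/17, sR=32/13; mL=32/13, mR=160/17; mL+mR=2624/221 → advance +1; mR−mL=1536/221 → turn +1·90°
n=5: pose=(2,-1,S); sL=8, sR=8; mL=8, mR=8; mL+mR=16 → advance +1; mR−mL=0 → turn +0·90°

0 160/109 32/9 32/9 160/109 3 1 E
1 40/13 40/9 40/9 40/13 4 1 S
2 32/5 160/81 160/81 32/5 4 0 W
3 80/17 80/13 80/13 80/17 3 0 S
4 160/17 32/13 32/13 160/17 3 -1 W
5 8 8 8 8 2 -1 S
final 2 -2 S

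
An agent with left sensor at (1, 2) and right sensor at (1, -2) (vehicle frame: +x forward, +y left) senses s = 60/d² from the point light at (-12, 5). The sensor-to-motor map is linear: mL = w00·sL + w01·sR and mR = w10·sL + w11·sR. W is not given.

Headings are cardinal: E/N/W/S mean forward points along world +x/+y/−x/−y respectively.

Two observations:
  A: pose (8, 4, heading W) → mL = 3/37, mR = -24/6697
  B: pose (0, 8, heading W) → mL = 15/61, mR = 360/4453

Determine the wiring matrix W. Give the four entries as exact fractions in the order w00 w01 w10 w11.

obs A: pose=(8,4,W) → sL=6/37, sR=30/181, mL=3/37, mR=-24/6697
obs B: pose=(0,8,W) → sL=30/61, sR=30/73, mL=15/61, mR=360/4453
sensor matrix S = [[6/37, 30/181], [30/61, 30/73]]; det S = -443520/29821741
solve [mL_A; mL_B] = S·[w00; w01] and [mR_A; mR_B] = S·[w10; w11]:
  w00 = 1/2, w01 = 0, w10 = 1, w11 = -1

1/2 0 1 -1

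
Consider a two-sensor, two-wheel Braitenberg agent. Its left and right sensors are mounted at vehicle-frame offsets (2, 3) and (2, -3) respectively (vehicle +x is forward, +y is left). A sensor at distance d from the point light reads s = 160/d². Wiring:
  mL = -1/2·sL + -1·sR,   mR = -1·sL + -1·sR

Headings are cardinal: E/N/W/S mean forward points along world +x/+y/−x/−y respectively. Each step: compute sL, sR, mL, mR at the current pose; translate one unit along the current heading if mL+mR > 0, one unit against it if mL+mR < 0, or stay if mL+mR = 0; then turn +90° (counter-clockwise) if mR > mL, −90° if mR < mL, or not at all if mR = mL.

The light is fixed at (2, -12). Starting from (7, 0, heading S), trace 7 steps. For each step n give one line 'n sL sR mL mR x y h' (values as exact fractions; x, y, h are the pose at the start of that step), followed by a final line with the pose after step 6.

0 40/41 20/13 -1080/533 -1340/533 7 0 S
1 160/109 32/53 -7728/5777 -11968/5777 7 1 W
2 80/117 80/153 -1720/1989 -800/663 8 1 N
3 160/289 32/29 -11568/8381 -13888/8381 8 0 E
4 40/41 20/13 -1080/533 -1340/533 7 0 S
5 160/109 32/53 -7728/5777 -11968/5777 7 1 W
6 80/117 80/153 -1720/1989 -800/663 8 1 N
final 8 0 E

n=0: pose=(7,0,S); sL=40/41, sR=20/13; mL=-1080/533, mR=-1340/533; mL+mR=-2420/533 → advance -1; mR−mL=-20/41 → turn -1·90°
n=1: pose=(7,1,W); sL=160/109, sR=32/53; mL=-7728/5777, mR=-11968/5777; mL+mR=-19696/5777 → advance -1; mR−mL=-80/109 → turn -1·90°
n=2: pose=(8,1,N); sL=80/117, sR=80/153; mL=-1720/1989, mR=-800/663; mL+mR=-4120/1989 → advance -1; mR−mL=-40/117 → turn -1·90°
n=3: pose=(8,0,E); sL=160/289, sR=32/29; mL=-11568/8381, mR=-13888/8381; mL+mR=-25456/8381 → advance -1; mR−mL=-80/289 → turn -1·90°
n=4: pose=(7,0,S); sL=40/41, sR=20/13; mL=-1080/533, mR=-1340/533; mL+mR=-2420/533 → advance -1; mR−mL=-20/41 → turn -1·90°
n=5: pose=(7,1,W); sL=160/109, sR=32/53; mL=-7728/5777, mR=-11968/5777; mL+mR=-19696/5777 → advance -1; mR−mL=-80/109 → turn -1·90°
n=6: pose=(8,1,N); sL=80/117, sR=80/153; mL=-1720/1989, mR=-800/663; mL+mR=-4120/1989 → advance -1; mR−mL=-40/117 → turn -1·90°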